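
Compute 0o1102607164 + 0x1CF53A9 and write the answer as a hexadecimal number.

0o1102607164 = 0x90B0E74 in hexadecimal.
Add column by column in base 16, right to left:
  4+9 = D
  7+A = 1 carry 1
  E+3+1 = 2 carry 1
  0+5+1 = 6
  B+F = A carry 1
  0+C+1 = D
  9+1 = A

0xADA621D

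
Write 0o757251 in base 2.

0b111101111010101001

Each octal digit is 3 bits: 7=111 5=101 7=111 2=010 5=101 1=001.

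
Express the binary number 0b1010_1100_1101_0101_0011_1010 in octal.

0o53152472

Group the bits in threes: 101 011 001 101 010 100 111 010 → 53152472.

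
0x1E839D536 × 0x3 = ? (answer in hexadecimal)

0x5B8AD7FA2

Multiply each base-16 digit by 3, carrying:
  6×3 = 18 → write 2 carry 1
  3×3+1 = 10 → write A
  5×3 = 15 → write F
  D×3 = 39 → write 7 carry 2
  9×3+2 = 29 → write D carry 1
  3×3+1 = 10 → write A
  8×3 = 24 → write 8 carry 1
  E×3+1 = 43 → write B carry 2
  1×3+2 = 5 → write 5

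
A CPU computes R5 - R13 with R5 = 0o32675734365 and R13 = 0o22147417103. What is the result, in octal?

Subtract column by column in base 8:
  5-3 → 2
  6-0 → 6
  3-1 → 2
  4-7 → 5 (borrow)
  3-1-1 → 1
  7-4 → 3
  5-7 → 6 (borrow)
  7-4-1 → 2
  6-1 → 5
  2-2 → 0
  3-2 → 1

0o10526315262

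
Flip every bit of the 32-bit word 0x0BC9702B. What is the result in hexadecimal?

0xF4368FD4

Each hex digit d becomes F−d:
  0→F, B→4, C→3, 9→6, 7→8, 0→F, 2→D, B→4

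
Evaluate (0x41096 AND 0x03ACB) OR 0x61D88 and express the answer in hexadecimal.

0x41096 AND 0x03ACB = 0x01082.
Then OR with 0x61D88.

0x61D8A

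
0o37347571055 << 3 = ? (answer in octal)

0o373475710550

Shifting left by 3 bits = 1 oct digit: append 1 zero.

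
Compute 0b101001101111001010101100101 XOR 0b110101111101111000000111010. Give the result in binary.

0b011100010010110010101011111

XOR bit by bit (1 where the bits differ):
  101001101111001010101100101
^ 110101111101111000000111010
= 011100010010110010101011111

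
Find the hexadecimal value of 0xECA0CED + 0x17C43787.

0x268E4474

Add column by column in base 16, right to left:
  D+7 = 4 carry 1
  E+8+1 = 7 carry 1
  C+7+1 = 4 carry 1
  0+3+1 = 4
  A+4 = E
  C+C = 8 carry 1
  E+7+1 = 6 carry 1
  0+1+1 = 2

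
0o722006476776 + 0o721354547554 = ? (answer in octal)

0o1643363246552

Add column by column in base 8, right to left:
  6+4 = 2 carry 1
  7+5+1 = 5 carry 1
  7+5+1 = 5 carry 1
  6+7+1 = 6 carry 1
  7+4+1 = 4 carry 1
  4+5+1 = 2 carry 1
  6+4+1 = 3 carry 1
  0+5+1 = 6
  0+3 = 3
  2+1 = 3
  2+2 = 4
  7+7 = 6 carry 1
  final carry 1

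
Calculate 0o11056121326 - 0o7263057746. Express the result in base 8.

0o1573041360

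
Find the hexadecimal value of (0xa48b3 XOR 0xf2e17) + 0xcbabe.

0x122162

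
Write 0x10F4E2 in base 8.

0o4172342

Expand each hex digit to 4 bits: 1=0001 0=0000 F=1111 4=0100 E=1110 2=0010.
Group the bits in threes: 100 001 111 010 011 100 010 → 4172342.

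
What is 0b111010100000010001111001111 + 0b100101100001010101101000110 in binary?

Add column by column in base 2, right to left:
  1+0 = 1
  1+1 = 0 carry 1
  1+1+1 = 1 carry 1
  1+0+1 = 0 carry 1
  0+0+1 = 1
  0+0 = 0
  1+1 = 0 carry 1
  1+0+1 = 0 carry 1
  1+1+1 = 1 carry 1
  1+1+1 = 1 carry 1
  0+0+1 = 1
  0+1 = 1
  0+0 = 0
  1+1 = 0 carry 1
  0+0+1 = 1
  0+1 = 1
  0+0 = 0
  0+0 = 0
  0+0 = 0
  0+0 = 0
  1+1 = 0 carry 1
  0+1+1 = 0 carry 1
  1+0+1 = 0 carry 1
  0+1+1 = 0 carry 1
  1+0+1 = 0 carry 1
  1+0+1 = 0 carry 1
  1+1+1 = 1 carry 1
  final carry 1

0b1100000000001100111100010101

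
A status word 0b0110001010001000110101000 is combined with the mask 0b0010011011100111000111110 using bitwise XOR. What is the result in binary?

XOR bit by bit (1 where the bits differ):
  0110001010001000110101000
^ 0010011011100111000111110
= 0100010001101111110010110

0b0100010001101111110010110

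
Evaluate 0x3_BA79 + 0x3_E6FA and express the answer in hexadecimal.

0x7A173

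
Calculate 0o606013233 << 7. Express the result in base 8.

0o141402646600

7 bits is not a whole number of base-8 digits; in binary: 110000110000001011010011011 << 7 = 1100001100000010110100110110000000.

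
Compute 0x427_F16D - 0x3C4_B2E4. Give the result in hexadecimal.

0x633E89

Subtract column by column in base 16:
  D-4 → 9
  6-E → 8 (borrow)
  1-2-1 → E (borrow)
  F-B-1 → 3
  7-4 → 3
  2-C → 6 (borrow)
  4-3-1 → 0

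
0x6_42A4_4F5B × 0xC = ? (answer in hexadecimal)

0x4B1FB3B844

Multiply each base-16 digit by 12, carrying:
  B×12 = 132 → write 4 carry 8
  5×12+8 = 68 → write 4 carry 4
  F×12+4 = 184 → write 8 carry 11
  4×12+11 = 59 → write B carry 3
  4×12+3 = 51 → write 3 carry 3
  A×12+3 = 123 → write B carry 7
  2×12+7 = 31 → write F carry 1
  4×12+1 = 49 → write 1 carry 3
  6×12+3 = 75 → write B carry 4
  remaining carry: 4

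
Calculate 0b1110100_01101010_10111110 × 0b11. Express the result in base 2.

Multiply each base-2 digit by 3, carrying:
  0×3 = 0 → write 0
  1×3 = 3 → write 1 carry 1
  1×3+1 = 4 → write 0 carry 2
  1×3+2 = 5 → write 1 carry 2
  1×3+2 = 5 → write 1 carry 2
  1×3+2 = 5 → write 1 carry 2
  0×3+2 = 2 → write 0 carry 1
  1×3+1 = 4 → write 0 carry 2
  0×3+2 = 2 → write 0 carry 1
  1×3+1 = 4 → write 0 carry 2
  0×3+2 = 2 → write 0 carry 1
  1×3+1 = 4 → write 0 carry 2
  0×3+2 = 2 → write 0 carry 1
  1×3+1 = 4 → write 0 carry 2
  1×3+2 = 5 → write 1 carry 2
  0×3+2 = 2 → write 0 carry 1
  0×3+1 = 1 → write 1
  0×3 = 0 → write 0
  1×3 = 3 → write 1 carry 1
  0×3+1 = 1 → write 1
  1×3 = 3 → write 1 carry 1
  1×3+1 = 4 → write 0 carry 2
  1×3+2 = 5 → write 1 carry 2
  remaining carry: 10

0b1010111010100000000111010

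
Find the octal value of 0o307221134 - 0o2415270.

0o304603644

Subtract column by column in base 8:
  4-0 → 4
  3-7 → 4 (borrow)
  1-2-1 → 6 (borrow)
  1-5-1 → 3 (borrow)
  2-1-1 → 0
  2-4 → 6 (borrow)
  7-2-1 → 4
  0-0 → 0
  3-0 → 3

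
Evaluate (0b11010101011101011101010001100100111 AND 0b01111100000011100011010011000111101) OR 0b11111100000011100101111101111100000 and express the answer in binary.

0b11111100000011100101111101111100101

0b11010101011101011101010001100100111 AND 0b01111100000011100011010011000111101 = 0b01010100000001000001010001000100101.
Then OR with 0b11111100000011100101111101111100000.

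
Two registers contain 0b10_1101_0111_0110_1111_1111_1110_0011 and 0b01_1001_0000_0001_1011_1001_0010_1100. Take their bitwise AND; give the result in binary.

AND bit by bit (1 only where both bits are 1):
  101101011101101111111111100011
& 011001000000011011100100101100
= 001001000000001011100100100000

0b001001000000001011100100100000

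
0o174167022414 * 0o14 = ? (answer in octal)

0o2722624336220

Multiply each base-8 digit by 12, carrying:
  4×12 = 48 → write 0 carry 6
  1×12+6 = 18 → write 2 carry 2
  4×12+2 = 50 → write 2 carry 6
  2×12+6 = 30 → write 6 carry 3
  2×12+3 = 27 → write 3 carry 3
  0×12+3 = 3 → write 3
  7×12 = 84 → write 4 carry 10
  6×12+10 = 82 → write 2 carry 10
  1×12+10 = 22 → write 6 carry 2
  4×12+2 = 50 → write 2 carry 6
  7×12+6 = 90 → write 2 carry 11
  1×12+11 = 23 → write 7 carry 2
  remaining carry: 2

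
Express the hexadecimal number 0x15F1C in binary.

Expand each hex digit to 4 bits: 1=0001 5=0101 F=1111 1=0001 C=1100.

0b10101111100011100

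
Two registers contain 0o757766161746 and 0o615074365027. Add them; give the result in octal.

Add column by column in base 8, right to left:
  6+7 = 5 carry 1
  4+2+1 = 7
  7+0 = 7
  1+5 = 6
  6+6 = 4 carry 1
  1+3+1 = 5
  6+4 = 2 carry 1
  6+7+1 = 6 carry 1
  7+0+1 = 0 carry 1
  7+5+1 = 5 carry 1
  5+1+1 = 7
  7+6 = 5 carry 1
  final carry 1

0o1575062546775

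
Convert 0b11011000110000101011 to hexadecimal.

Group the bits into nibbles: 1101 1000 1100 0010 1011 → D8C2B.

0xD8C2B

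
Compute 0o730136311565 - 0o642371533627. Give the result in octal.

Subtract column by column in base 8:
  5-7 → 6 (borrow)
  6-2-1 → 3
  5-6 → 7 (borrow)
  1-3-1 → 5 (borrow)
  1-3-1 → 5 (borrow)
  3-5-1 → 5 (borrow)
  6-1-1 → 4
  3-7 → 4 (borrow)
  1-3-1 → 5 (borrow)
  0-2-1 → 5 (borrow)
  3-4-1 → 6 (borrow)
  7-6-1 → 0

0o65544555736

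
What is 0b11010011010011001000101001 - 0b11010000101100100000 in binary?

Subtract column by column in base 2:
  1-0 → 1
  0-0 → 0
  0-0 → 0
  1-0 → 1
  0-0 → 0
  1-1 → 0
  0-0 → 0
  0-0 → 0
  0-1 → 1 (borrow)
  1-1-1 → 1 (borrow)
  0-0-1 → 1 (borrow)
  0-1-1 → 0 (borrow)
  1-0-1 → 0
  1-0 → 1
  0-0 → 0
  0-0 → 0
  1-1 → 0
  0-0 → 0
  1-1 → 0
  1-1 → 0
  0-0 → 0
  0-0 → 0
  1-0 → 1
  0-0 → 0
  1-0 → 1
  1-0 → 1

0b11010000000010011100001001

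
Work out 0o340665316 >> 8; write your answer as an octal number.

8 bits is not a whole number of base-8 digits; in binary: 11100000110110101011001110 >> 8 = 111000001101101010.

0o701552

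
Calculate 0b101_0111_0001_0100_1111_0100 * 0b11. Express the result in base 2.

0b1000001010011111011011100

Multiply each base-2 digit by 3, carrying:
  0×3 = 0 → write 0
  0×3 = 0 → write 0
  1×3 = 3 → write 1 carry 1
  0×3+1 = 1 → write 1
  1×3 = 3 → write 1 carry 1
  1×3+1 = 4 → write 0 carry 2
  1×3+2 = 5 → write 1 carry 2
  1×3+2 = 5 → write 1 carry 2
  0×3+2 = 2 → write 0 carry 1
  0×3+1 = 1 → write 1
  1×3 = 3 → write 1 carry 1
  0×3+1 = 1 → write 1
  1×3 = 3 → write 1 carry 1
  0×3+1 = 1 → write 1
  0×3 = 0 → write 0
  0×3 = 0 → write 0
  1×3 = 3 → write 1 carry 1
  1×3+1 = 4 → write 0 carry 2
  1×3+2 = 5 → write 1 carry 2
  0×3+2 = 2 → write 0 carry 1
  1×3+1 = 4 → write 0 carry 2
  0×3+2 = 2 → write 0 carry 1
  1×3+1 = 4 → write 0 carry 2
  remaining carry: 10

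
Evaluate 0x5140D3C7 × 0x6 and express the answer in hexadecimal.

Multiply each base-16 digit by 6, carrying:
  7×6 = 42 → write A carry 2
  C×6+2 = 74 → write A carry 4
  3×6+4 = 22 → write 6 carry 1
  D×6+1 = 79 → write F carry 4
  0×6+4 = 4 → write 4
  4×6 = 24 → write 8 carry 1
  1×6+1 = 7 → write 7
  5×6 = 30 → write E carry 1
  remaining carry: 1

0x1E784F6AA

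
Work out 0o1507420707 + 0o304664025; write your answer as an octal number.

0o2014304734

Add column by column in base 8, right to left:
  7+5 = 4 carry 1
  0+2+1 = 3
  7+0 = 7
  0+4 = 4
  2+6 = 0 carry 1
  4+6+1 = 3 carry 1
  7+4+1 = 4 carry 1
  0+0+1 = 1
  5+3 = 0 carry 1
  1+0+1 = 2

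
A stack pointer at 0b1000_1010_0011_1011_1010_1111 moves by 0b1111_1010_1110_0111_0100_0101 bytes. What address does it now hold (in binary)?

Add column by column in base 2, right to left:
  1+1 = 0 carry 1
  1+0+1 = 0 carry 1
  1+1+1 = 1 carry 1
  1+0+1 = 0 carry 1
  0+0+1 = 1
  1+0 = 1
  0+1 = 1
  1+0 = 1
  1+1 = 0 carry 1
  1+1+1 = 1 carry 1
  0+1+1 = 0 carry 1
  1+0+1 = 0 carry 1
  1+0+1 = 0 carry 1
  1+1+1 = 1 carry 1
  0+1+1 = 0 carry 1
  0+1+1 = 0 carry 1
  0+0+1 = 1
  1+1 = 0 carry 1
  0+0+1 = 1
  1+1 = 0 carry 1
  0+1+1 = 0 carry 1
  0+1+1 = 0 carry 1
  0+1+1 = 0 carry 1
  1+1+1 = 1 carry 1
  final carry 1

0b1100001010010001011110100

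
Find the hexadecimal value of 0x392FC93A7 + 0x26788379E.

Add column by column in base 16, right to left:
  7+E = 5 carry 1
  A+9+1 = 4 carry 1
  3+7+1 = B
  9+3 = C
  C+8 = 4 carry 1
  F+8+1 = 8 carry 1
  2+7+1 = A
  9+6 = F
  3+2 = 5

0x5FA84CB45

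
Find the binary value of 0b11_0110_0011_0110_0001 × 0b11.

0b10100010101000100011

Multiply each base-2 digit by 3, carrying:
  1×3 = 3 → write 1 carry 1
  0×3+1 = 1 → write 1
  0×3 = 0 → write 0
  0×3 = 0 → write 0
  0×3 = 0 → write 0
  1×3 = 3 → write 1 carry 1
  1×3+1 = 4 → write 0 carry 2
  0×3+2 = 2 → write 0 carry 1
  1×3+1 = 4 → write 0 carry 2
  1×3+2 = 5 → write 1 carry 2
  0×3+2 = 2 → write 0 carry 1
  0×3+1 = 1 → write 1
  0×3 = 0 → write 0
  1×3 = 3 → write 1 carry 1
  1×3+1 = 4 → write 0 carry 2
  0×3+2 = 2 → write 0 carry 1
  1×3+1 = 4 → write 0 carry 2
  1×3+2 = 5 → write 1 carry 2
  remaining carry: 10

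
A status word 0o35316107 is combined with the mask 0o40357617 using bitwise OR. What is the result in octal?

OR each oct digit independently (no carries):
  3|4=7, 5|0=5, 3|3=3, 1|5=5, 6|7=7, 1|6=7, 0|1=1, 7|7=7

0o75357717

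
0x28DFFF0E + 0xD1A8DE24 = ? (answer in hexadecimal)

Add column by column in base 16, right to left:
  E+4 = 2 carry 1
  0+2+1 = 3
  F+E = D carry 1
  F+D+1 = D carry 1
  F+8+1 = 8 carry 1
  D+A+1 = 8 carry 1
  8+1+1 = A
  2+D = F

0xFA88DD32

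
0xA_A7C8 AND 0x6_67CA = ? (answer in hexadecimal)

AND each hex digit independently (no carries):
  A&6=2, A&6=2, 7&7=7, C&C=C, 8&A=8

0x227C8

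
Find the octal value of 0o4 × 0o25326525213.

0o125532525054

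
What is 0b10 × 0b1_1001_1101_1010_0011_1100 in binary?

0b1100111011010001111000

Multiply each base-2 digit by 2, carrying:
  0×2 = 0 → write 0
  0×2 = 0 → write 0
  1×2 = 2 → write 0 carry 1
  1×2+1 = 3 → write 1 carry 1
  1×2+1 = 3 → write 1 carry 1
  1×2+1 = 3 → write 1 carry 1
  0×2+1 = 1 → write 1
  0×2 = 0 → write 0
  0×2 = 0 → write 0
  1×2 = 2 → write 0 carry 1
  0×2+1 = 1 → write 1
  1×2 = 2 → write 0 carry 1
  1×2+1 = 3 → write 1 carry 1
  0×2+1 = 1 → write 1
  1×2 = 2 → write 0 carry 1
  1×2+1 = 3 → write 1 carry 1
  1×2+1 = 3 → write 1 carry 1
  0×2+1 = 1 → write 1
  0×2 = 0 → write 0
  1×2 = 2 → write 0 carry 1
  1×2+1 = 3 → write 1 carry 1
  remaining carry: 1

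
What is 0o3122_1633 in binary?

Each octal digit is 3 bits: 3=011 1=001 2=010 2=010 1=001 6=110 3=011 3=011.

0b11001010010001110011011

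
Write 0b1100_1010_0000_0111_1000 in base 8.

Group the bits in threes: 011 001 010 000 001 111 000 → 3120170.

0o3120170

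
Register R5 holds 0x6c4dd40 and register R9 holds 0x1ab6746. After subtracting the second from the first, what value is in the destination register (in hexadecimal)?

Subtract column by column in base 16:
  0-6 → a (borrow)
  4-4-1 → f (borrow)
  d-7-1 → 5
  d-6 → 7
  4-b → 9 (borrow)
  c-a-1 → 1
  6-1 → 5

0x51975fa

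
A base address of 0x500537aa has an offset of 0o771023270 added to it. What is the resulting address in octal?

0o12772257142

0x500537aa = 0o12001233652 in octal.
Add column by column in base 8, right to left:
  2+0 = 2
  5+7 = 4 carry 1
  6+2+1 = 1 carry 1
  3+3+1 = 7
  3+2 = 5
  2+0 = 2
  1+1 = 2
  0+7 = 7
  0+7 = 7
  2+0 = 2
  1+0 = 1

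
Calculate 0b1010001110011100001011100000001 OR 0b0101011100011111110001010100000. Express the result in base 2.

0b1111011110011111111011110100001

OR bit by bit (1 where either bit is 1):
  1010001110011100001011100000001
| 0101011100011111110001010100000
= 1111011110011111111011110100001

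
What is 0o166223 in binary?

0b1110110010010011

Each octal digit is 3 bits: 1=001 6=110 6=110 2=010 2=010 3=011.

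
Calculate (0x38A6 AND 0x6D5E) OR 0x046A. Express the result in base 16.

0x2C6E

0x38A6 AND 0x6D5E = 0x2806.
Then OR with 0x046A.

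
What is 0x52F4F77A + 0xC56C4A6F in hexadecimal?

Add column by column in base 16, right to left:
  A+F = 9 carry 1
  7+6+1 = E
  7+A = 1 carry 1
  F+4+1 = 4 carry 1
  4+C+1 = 1 carry 1
  F+6+1 = 6 carry 1
  2+5+1 = 8
  5+C = 1 carry 1
  final carry 1

0x1186141E9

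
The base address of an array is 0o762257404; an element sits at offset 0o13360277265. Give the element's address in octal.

0o14342556671

Add column by column in base 8, right to left:
  4+5 = 1 carry 1
  0+6+1 = 7
  4+2 = 6
  7+7 = 6 carry 1
  5+7+1 = 5 carry 1
  2+2+1 = 5
  2+0 = 2
  6+6 = 4 carry 1
  7+3+1 = 3 carry 1
  0+3+1 = 4
  0+1 = 1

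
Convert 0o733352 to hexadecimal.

0x3b6ea

Each octal digit is 3 bits: 7=111 3=011 3=011 3=011 5=101 2=010.
Group the bits into nibbles: 0011 1011 0110 1110 1010 → 3b6ea.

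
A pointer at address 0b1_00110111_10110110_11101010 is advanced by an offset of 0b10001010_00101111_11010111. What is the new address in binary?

0b1110000011110011011000001

Add column by column in base 2, right to left:
  0+1 = 1
  1+1 = 0 carry 1
  0+1+1 = 0 carry 1
  1+0+1 = 0 carry 1
  0+1+1 = 0 carry 1
  1+0+1 = 0 carry 1
  1+1+1 = 1 carry 1
  1+1+1 = 1 carry 1
  0+1+1 = 0 carry 1
  1+1+1 = 1 carry 1
  1+1+1 = 1 carry 1
  0+1+1 = 0 carry 1
  1+0+1 = 0 carry 1
  1+1+1 = 1 carry 1
  0+0+1 = 1
  1+0 = 1
  1+0 = 1
  1+1 = 0 carry 1
  1+0+1 = 0 carry 1
  0+1+1 = 0 carry 1
  1+0+1 = 0 carry 1
  1+0+1 = 0 carry 1
  0+0+1 = 1
  0+1 = 1
  1+0 = 1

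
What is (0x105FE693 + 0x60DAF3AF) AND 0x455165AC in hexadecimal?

Add column by column in base 16, right to left:
  3+F = 2 carry 1
  9+A+1 = 4 carry 1
  6+3+1 = A
  E+F = D carry 1
  F+A+1 = A carry 1
  5+D+1 = 3 carry 1
  0+0+1 = 1
  1+6 = 7
Sum = 0x713ADA42; now AND with 0x455165AC:
  7&4=4, 1&5=1, 3&5=1, A&1=0, D&6=4, A&5=0, 4&A=0, 2&C=0

0x41104000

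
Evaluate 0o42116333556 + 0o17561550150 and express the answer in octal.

0o61700103726

Add column by column in base 8, right to left:
  6+0 = 6
  5+5 = 2 carry 1
  5+1+1 = 7
  3+0 = 3
  3+5 = 0 carry 1
  3+5+1 = 1 carry 1
  6+1+1 = 0 carry 1
  1+6+1 = 0 carry 1
  1+5+1 = 7
  2+7 = 1 carry 1
  4+1+1 = 6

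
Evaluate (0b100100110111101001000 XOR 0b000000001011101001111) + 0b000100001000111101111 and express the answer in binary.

First 0b100100110111101001000 XOR 0b000000001011101001111 = 0b100100111100000000111.
Add column by column in base 2, right to left:
  1+1 = 0 carry 1
  1+1+1 = 1 carry 1
  1+1+1 = 1 carry 1
  0+1+1 = 0 carry 1
  0+0+1 = 1
  0+1 = 1
  0+1 = 1
  0+1 = 1
  0+1 = 1
  0+0 = 0
  0+0 = 0
  1+0 = 1
  1+1 = 0 carry 1
  1+0+1 = 0 carry 1
  1+0+1 = 0 carry 1
  0+0+1 = 1
  0+0 = 0
  1+1 = 0 carry 1
  0+0+1 = 1
  0+0 = 0
  1+0 = 1

0b101001000100111110110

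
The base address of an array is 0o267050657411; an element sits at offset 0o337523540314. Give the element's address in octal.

0o626574417725

Add column by column in base 8, right to left:
  1+4 = 5
  1+1 = 2
  4+3 = 7
  7+0 = 7
  5+4 = 1 carry 1
  6+5+1 = 4 carry 1
  0+3+1 = 4
  5+2 = 7
  0+5 = 5
  7+7 = 6 carry 1
  6+3+1 = 2 carry 1
  2+3+1 = 6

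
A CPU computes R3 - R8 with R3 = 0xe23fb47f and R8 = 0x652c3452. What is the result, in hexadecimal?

Subtract column by column in base 16:
  f-2 → d
  7-5 → 2
  4-4 → 0
  b-3 → 8
  f-c → 3
  3-2 → 1
  2-5 → d (borrow)
  e-6-1 → 7

0x7d13802d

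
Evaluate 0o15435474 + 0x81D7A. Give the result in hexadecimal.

0o15435474 = 0x363B3C in hexadecimal.
Add column by column in base 16, right to left:
  C+A = 6 carry 1
  3+7+1 = B
  B+D = 8 carry 1
  3+1+1 = 5
  6+8 = E
  3+0 = 3

0x3E58B6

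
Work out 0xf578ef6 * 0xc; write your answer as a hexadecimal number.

0xb81ab388

Multiply each base-16 digit by 12, carrying:
  6×12 = 72 → write 8 carry 4
  f×12+4 = 184 → write 8 carry 11
  e×12+11 = 179 → write 3 carry 11
  8×12+11 = 107 → write b carry 6
  7×12+6 = 90 → write a carry 5
  5×12+5 = 65 → write 1 carry 4
  f×12+4 = 184 → write 8 carry 11
  remaining carry: b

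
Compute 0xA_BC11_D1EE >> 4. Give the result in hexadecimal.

Shifting right by 4 bits = 1 hex digit: drop the last 1.

0xABC11D1E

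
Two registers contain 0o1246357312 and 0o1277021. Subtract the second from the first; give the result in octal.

0o1245060271

Subtract column by column in base 8:
  2-1 → 1
  1-2 → 7 (borrow)
  3-0-1 → 2
  7-7 → 0
  5-7 → 6 (borrow)
  3-2-1 → 0
  6-1 → 5
  4-0 → 4
  2-0 → 2
  1-0 → 1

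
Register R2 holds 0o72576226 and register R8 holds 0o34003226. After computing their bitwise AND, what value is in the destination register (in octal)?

AND each oct digit independently (no carries):
  7&3=3, 2&4=0, 5&0=0, 7&0=0, 6&3=2, 2&2=2, 2&2=2, 6&6=6

0o30002226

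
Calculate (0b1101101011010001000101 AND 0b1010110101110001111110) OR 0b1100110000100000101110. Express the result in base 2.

0b1100110001110001101110

0b1101101011010001000101 AND 0b1010110101110001111110 = 0b1000100001010001000100.
Then OR with 0b1100110000100000101110.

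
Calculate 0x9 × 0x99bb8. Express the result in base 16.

Multiply each base-16 digit by 9, carrying:
  8×9 = 72 → write 8 carry 4
  b×9+4 = 103 → write 7 carry 6
  b×9+6 = 105 → write 9 carry 6
  9×9+6 = 87 → write 7 carry 5
  9×9+5 = 86 → write 6 carry 5
  remaining carry: 5

0x567978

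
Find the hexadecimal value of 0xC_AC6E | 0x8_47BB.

0xCEFFF

OR each hex digit independently (no carries):
  C|8=C, A|4=E, C|7=F, 6|B=F, E|B=F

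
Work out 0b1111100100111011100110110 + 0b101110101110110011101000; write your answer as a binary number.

Add column by column in base 2, right to left:
  0+0 = 0
  1+0 = 1
  1+0 = 1
  0+1 = 1
  1+0 = 1
  1+1 = 0 carry 1
  0+1+1 = 0 carry 1
  0+1+1 = 0 carry 1
  1+0+1 = 0 carry 1
  1+0+1 = 0 carry 1
  1+1+1 = 1 carry 1
  0+1+1 = 0 carry 1
  1+0+1 = 0 carry 1
  1+1+1 = 1 carry 1
  1+1+1 = 1 carry 1
  0+1+1 = 0 carry 1
  0+0+1 = 1
  1+1 = 0 carry 1
  0+0+1 = 1
  0+1 = 1
  1+1 = 0 carry 1
  1+1+1 = 1 carry 1
  1+0+1 = 0 carry 1
  1+1+1 = 1 carry 1
  1+0+1 = 0 carry 1
  final carry 1

0b10101011010110010000011110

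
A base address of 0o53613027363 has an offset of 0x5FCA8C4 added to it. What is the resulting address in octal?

0o54412153667

0x5FCA8C4 = 0o577124304 in octal.
Add column by column in base 8, right to left:
  3+4 = 7
  6+0 = 6
  3+3 = 6
  7+4 = 3 carry 1
  2+2+1 = 5
  0+1 = 1
  3+7 = 2 carry 1
  1+7+1 = 1 carry 1
  6+5+1 = 4 carry 1
  3+0+1 = 4
  5+0 = 5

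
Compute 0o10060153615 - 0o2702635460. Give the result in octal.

0o5155316135

Subtract column by column in base 8:
  5-0 → 5
  1-6 → 3 (borrow)
  6-4-1 → 1
  3-5 → 6 (borrow)
  5-3-1 → 1
  1-6 → 3 (borrow)
  0-2-1 → 5 (borrow)
  6-0-1 → 5
  0-7 → 1 (borrow)
  0-2-1 → 5 (borrow)
  1-0-1 → 0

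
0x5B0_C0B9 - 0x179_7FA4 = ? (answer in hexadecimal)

0x4374115

Subtract column by column in base 16:
  9-4 → 5
  B-A → 1
  0-F → 1 (borrow)
  C-7-1 → 4
  0-9 → 7 (borrow)
  B-7-1 → 3
  5-1 → 4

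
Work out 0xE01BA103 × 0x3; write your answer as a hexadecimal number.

0x2A052E309

Multiply each base-16 digit by 3, carrying:
  3×3 = 9 → write 9
  0×3 = 0 → write 0
  1×3 = 3 → write 3
  A×3 = 30 → write E carry 1
  B×3+1 = 34 → write 2 carry 2
  1×3+2 = 5 → write 5
  0×3 = 0 → write 0
  E×3 = 42 → write A carry 2
  remaining carry: 2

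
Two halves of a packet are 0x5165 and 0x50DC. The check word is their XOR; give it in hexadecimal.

0x01B9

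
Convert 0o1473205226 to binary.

0b1100111011010000101010010110

Each octal digit is 3 bits: 1=001 4=100 7=111 3=011 2=010 0=000 5=101 2=010 2=010 6=110.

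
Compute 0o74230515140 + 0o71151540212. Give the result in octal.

0o165402255352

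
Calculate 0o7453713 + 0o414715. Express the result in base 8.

Add column by column in base 8, right to left:
  3+5 = 0 carry 1
  1+1+1 = 3
  7+7 = 6 carry 1
  3+4+1 = 0 carry 1
  5+1+1 = 7
  4+4 = 0 carry 1
  7+0+1 = 0 carry 1
  final carry 1

0o10070630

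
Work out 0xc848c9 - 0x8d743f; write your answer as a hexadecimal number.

Subtract column by column in base 16:
  9-f → a (borrow)
  c-3-1 → 8
  8-4 → 4
  4-7 → d (borrow)
  8-d-1 → a (borrow)
  c-8-1 → 3

0x3ad48a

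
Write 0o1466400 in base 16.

0x66d00

Each octal digit is 3 bits: 1=001 4=100 6=110 6=110 4=100 0=000 0=000.
Group the bits into nibbles: 0110 0110 1101 0000 0000 → 66d00.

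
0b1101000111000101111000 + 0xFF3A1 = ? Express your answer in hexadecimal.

0b1101000111000101111000 = 0x347178 in hexadecimal.
Add column by column in base 16, right to left:
  8+1 = 9
  7+A = 1 carry 1
  1+3+1 = 5
  7+F = 6 carry 1
  4+F+1 = 4 carry 1
  3+0+1 = 4

0x446519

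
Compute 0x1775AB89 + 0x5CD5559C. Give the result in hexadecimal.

Add column by column in base 16, right to left:
  9+C = 5 carry 1
  8+9+1 = 2 carry 1
  B+5+1 = 1 carry 1
  A+5+1 = 0 carry 1
  5+5+1 = B
  7+D = 4 carry 1
  7+C+1 = 4 carry 1
  1+5+1 = 7

0x744B0125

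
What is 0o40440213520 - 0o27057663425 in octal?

0o11360330073

Subtract column by column in base 8:
  0-5 → 3 (borrow)
  2-2-1 → 7 (borrow)
  5-4-1 → 0
  3-3 → 0
  1-6 → 3 (borrow)
  2-6-1 → 3 (borrow)
  0-7-1 → 0 (borrow)
  4-5-1 → 6 (borrow)
  4-0-1 → 3
  0-7 → 1 (borrow)
  4-2-1 → 1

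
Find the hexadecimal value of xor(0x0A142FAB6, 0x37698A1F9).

0x3D7DA5B4F

XOR each hex digit independently (no carries):
  0^3=3, A^7=D, 1^6=7, 4^9=D, 2^8=A, F^A=5, A^1=B, B^F=4, 6^9=F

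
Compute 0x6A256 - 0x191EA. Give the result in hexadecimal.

0x5106C

Subtract column by column in base 16:
  6-A → C (borrow)
  5-E-1 → 6 (borrow)
  2-1-1 → 0
  A-9 → 1
  6-1 → 5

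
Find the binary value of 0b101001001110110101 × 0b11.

0b1111011101100011111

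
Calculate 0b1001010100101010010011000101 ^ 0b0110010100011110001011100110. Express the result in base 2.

XOR bit by bit (1 where the bits differ):
  1001010100101010010011000101
^ 0110010100011110001011100110
= 1111000000110100011000100011

0b1111000000110100011000100011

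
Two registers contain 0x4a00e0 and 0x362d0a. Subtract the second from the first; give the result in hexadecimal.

0x13d3d6

Subtract column by column in base 16:
  0-a → 6 (borrow)
  e-0-1 → d
  0-d → 3 (borrow)
  0-2-1 → d (borrow)
  a-6-1 → 3
  4-3 → 1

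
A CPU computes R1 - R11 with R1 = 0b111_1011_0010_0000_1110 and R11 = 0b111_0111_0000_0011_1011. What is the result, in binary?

0b100000111010011

Subtract column by column in base 2:
  0-1 → 1 (borrow)
  1-1-1 → 1 (borrow)
  1-0-1 → 0
  1-1 → 0
  0-1 → 1 (borrow)
  0-1-1 → 0 (borrow)
  0-0-1 → 1 (borrow)
  0-0-1 → 1 (borrow)
  0-0-1 → 1 (borrow)
  1-0-1 → 0
  0-0 → 0
  0-0 → 0
  1-1 → 0
  1-1 → 0
  0-1 → 1 (borrow)
  1-0-1 → 0
  1-1 → 0
  1-1 → 0
  1-1 → 0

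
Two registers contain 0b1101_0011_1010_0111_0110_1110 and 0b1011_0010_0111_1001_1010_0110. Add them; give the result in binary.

0b1100001100010000100010100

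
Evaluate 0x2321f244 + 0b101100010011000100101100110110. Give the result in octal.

0x2321f244 = 0o4310371104 in octal.
0b101100010011000100101100110110 = 0o5423045466 in octal.
Add column by column in base 8, right to left:
  4+6 = 2 carry 1
  0+6+1 = 7
  1+4 = 5
  1+5 = 6
  7+4 = 3 carry 1
  3+0+1 = 4
  0+3 = 3
  1+2 = 3
  3+4 = 7
  4+5 = 1 carry 1
  final carry 1

0o11733436572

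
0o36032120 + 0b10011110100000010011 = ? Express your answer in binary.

0o36032120 = 0b11110000011010001010000 in binary.
Add column by column in base 2, right to left:
  0+1 = 1
  0+1 = 1
  0+0 = 0
  0+0 = 0
  1+1 = 0 carry 1
  0+0+1 = 1
  1+0 = 1
  0+0 = 0
  0+0 = 0
  0+0 = 0
  1+0 = 1
  0+1 = 1
  1+0 = 1
  1+1 = 0 carry 1
  0+1+1 = 0 carry 1
  0+1+1 = 0 carry 1
  0+1+1 = 0 carry 1
  0+0+1 = 1
  0+0 = 0
  1+1 = 0 carry 1
  1+0+1 = 0 carry 1
  1+0+1 = 0 carry 1
  1+0+1 = 0 carry 1
  final carry 1

0b100000100001110001100011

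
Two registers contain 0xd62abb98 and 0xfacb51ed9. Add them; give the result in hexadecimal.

0x1082dfda71

Add column by column in base 16, right to left:
  8+9 = 1 carry 1
  9+d+1 = 7 carry 1
  b+e+1 = a carry 1
  b+1+1 = d
  a+5 = f
  2+b = d
  6+c = 2 carry 1
  d+a+1 = 8 carry 1
  0+f+1 = 0 carry 1
  final carry 1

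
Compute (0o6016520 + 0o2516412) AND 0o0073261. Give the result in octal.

0o31020

Add column by column in base 8, right to left:
  0+2 = 2
  2+1 = 3
  5+4 = 1 carry 1
  6+6+1 = 5 carry 1
  1+1+1 = 3
  0+5 = 5
  6+2 = 0 carry 1
  final carry 1
Sum = 0o10535132; now AND with 0o0073261:
  1&0=0, 0&0=0, 5&0=0, 3&7=3, 5&3=1, 1&2=0, 3&6=2, 2&1=0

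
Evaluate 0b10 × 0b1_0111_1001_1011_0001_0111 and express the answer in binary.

0b1011110011011000101110

Multiply each base-2 digit by 2, carrying:
  1×2 = 2 → write 0 carry 1
  1×2+1 = 3 → write 1 carry 1
  1×2+1 = 3 → write 1 carry 1
  0×2+1 = 1 → write 1
  1×2 = 2 → write 0 carry 1
  0×2+1 = 1 → write 1
  0×2 = 0 → write 0
  0×2 = 0 → write 0
  1×2 = 2 → write 0 carry 1
  1×2+1 = 3 → write 1 carry 1
  0×2+1 = 1 → write 1
  1×2 = 2 → write 0 carry 1
  1×2+1 = 3 → write 1 carry 1
  0×2+1 = 1 → write 1
  0×2 = 0 → write 0
  1×2 = 2 → write 0 carry 1
  1×2+1 = 3 → write 1 carry 1
  1×2+1 = 3 → write 1 carry 1
  1×2+1 = 3 → write 1 carry 1
  0×2+1 = 1 → write 1
  1×2 = 2 → write 0 carry 1
  remaining carry: 1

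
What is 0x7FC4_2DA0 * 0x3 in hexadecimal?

0x17F4C88E0

Multiply each base-16 digit by 3, carrying:
  0×3 = 0 → write 0
  A×3 = 30 → write E carry 1
  D×3+1 = 40 → write 8 carry 2
  2×3+2 = 8 → write 8
  4×3 = 12 → write C
  C×3 = 36 → write 4 carry 2
  F×3+2 = 47 → write F carry 2
  7×3+2 = 23 → write 7 carry 1
  remaining carry: 1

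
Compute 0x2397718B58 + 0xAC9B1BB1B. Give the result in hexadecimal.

Add column by column in base 16, right to left:
  8+B = 3 carry 1
  5+1+1 = 7
  B+B = 6 carry 1
  8+B+1 = 4 carry 1
  1+1+1 = 3
  7+B = 2 carry 1
  7+9+1 = 1 carry 1
  9+C+1 = 6 carry 1
  3+A+1 = E
  2+0 = 2

0x2E61234673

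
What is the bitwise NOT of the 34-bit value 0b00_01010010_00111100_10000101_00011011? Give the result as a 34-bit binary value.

0b1110101101110000110111101011100100

Invert each bit: 0001010010001111001000010100011011 → 1110101101110000110111101011100100.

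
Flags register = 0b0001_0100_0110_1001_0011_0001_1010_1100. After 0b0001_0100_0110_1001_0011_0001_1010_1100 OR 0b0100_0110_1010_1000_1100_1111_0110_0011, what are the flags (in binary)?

0b01010110111010011111111111101111

OR bit by bit (1 where either bit is 1):
  00010100011010010011000110101100
| 01000110101010001100111101100011
= 01010110111010011111111111101111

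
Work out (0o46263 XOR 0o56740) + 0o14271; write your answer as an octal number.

0o25014

First 0o46263 XOR 0o56740 = 0o10523.
Add column by column in base 8, right to left:
  3+1 = 4
  2+7 = 1 carry 1
  5+2+1 = 0 carry 1
  0+4+1 = 5
  1+1 = 2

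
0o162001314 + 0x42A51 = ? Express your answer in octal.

0o163026435

0x42A51 = 0o1025121 in octal.
Add column by column in base 8, right to left:
  4+1 = 5
  1+2 = 3
  3+1 = 4
  1+5 = 6
  0+2 = 2
  0+0 = 0
  2+1 = 3
  6+0 = 6
  1+0 = 1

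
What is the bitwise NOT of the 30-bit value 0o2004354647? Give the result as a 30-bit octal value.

Each oct digit d becomes 7−d:
  2→5, 0→7, 0→7, 4→3, 3→4, 5→2, 4→3, 6→1, 4→3, 7→0

0o5773423130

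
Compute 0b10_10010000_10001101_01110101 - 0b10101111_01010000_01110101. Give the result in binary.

Subtract column by column in base 2:
  1-1 → 0
  0-0 → 0
  1-1 → 0
  0-0 → 0
  1-1 → 0
  1-1 → 0
  1-1 → 0
  0-0 → 0
  1-0 → 1
  0-0 → 0
  1-0 → 1
  1-0 → 1
  0-1 → 1 (borrow)
  0-0-1 → 1 (borrow)
  0-1-1 → 0 (borrow)
  1-0-1 → 0
  0-1 → 1 (borrow)
  0-1-1 → 0 (borrow)
  0-1-1 → 0 (borrow)
  0-1-1 → 0 (borrow)
  1-0-1 → 0
  0-1 → 1 (borrow)
  0-0-1 → 1 (borrow)
  1-1-1 → 1 (borrow)
  0-0-1 → 1 (borrow)
  1-0-1 → 0

0b1111000010011110100000000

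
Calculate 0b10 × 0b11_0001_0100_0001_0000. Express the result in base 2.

0b1100010100000100000

Multiply each base-2 digit by 2, carrying:
  0×2 = 0 → write 0
  0×2 = 0 → write 0
  0×2 = 0 → write 0
  0×2 = 0 → write 0
  1×2 = 2 → write 0 carry 1
  0×2+1 = 1 → write 1
  0×2 = 0 → write 0
  0×2 = 0 → write 0
  0×2 = 0 → write 0
  0×2 = 0 → write 0
  1×2 = 2 → write 0 carry 1
  0×2+1 = 1 → write 1
  1×2 = 2 → write 0 carry 1
  0×2+1 = 1 → write 1
  0×2 = 0 → write 0
  0×2 = 0 → write 0
  1×2 = 2 → write 0 carry 1
  1×2+1 = 3 → write 1 carry 1
  remaining carry: 1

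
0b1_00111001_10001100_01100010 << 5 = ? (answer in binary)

Left shift by 5: append 5 zero bits.

0b100111001100011000110001000000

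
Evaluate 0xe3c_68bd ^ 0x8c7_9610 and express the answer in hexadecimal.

0x6fbfead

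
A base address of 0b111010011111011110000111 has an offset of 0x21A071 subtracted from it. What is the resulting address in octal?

0o62053426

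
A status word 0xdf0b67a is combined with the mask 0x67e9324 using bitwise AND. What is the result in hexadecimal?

0x4709220

AND each hex digit independently (no carries):
  d&6=4, f&7=7, 0&e=0, b&9=9, 6&3=2, 7&2=2, a&4=0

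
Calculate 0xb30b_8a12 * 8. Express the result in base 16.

Multiply each base-16 digit by 8, carrying:
  2×8 = 16 → write 0 carry 1
  1×8+1 = 9 → write 9
  a×8 = 80 → write 0 carry 5
  8×8+5 = 69 → write 5 carry 4
  b×8+4 = 92 → write c carry 5
  0×8+5 = 5 → write 5
  3×8 = 24 → write 8 carry 1
  b×8+1 = 89 → write 9 carry 5
  remaining carry: 5

0x5985c5090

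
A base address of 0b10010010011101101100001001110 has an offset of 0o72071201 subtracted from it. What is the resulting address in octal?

0o2131462715

0b10010010011101101100001001110 = 0o2223554116 in octal.
Subtract column by column in base 8:
  6-1 → 5
  1-0 → 1
  1-2 → 7 (borrow)
  4-1-1 → 2
  5-7 → 6 (borrow)
  5-0-1 → 4
  3-2 → 1
  2-7 → 3 (borrow)
  2-0-1 → 1
  2-0 → 2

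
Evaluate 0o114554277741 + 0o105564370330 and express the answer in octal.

Add column by column in base 8, right to left:
  1+0 = 1
  4+3 = 7
  7+3 = 2 carry 1
  7+0+1 = 0 carry 1
  7+7+1 = 7 carry 1
  2+3+1 = 6
  4+4 = 0 carry 1
  5+6+1 = 4 carry 1
  5+5+1 = 3 carry 1
  4+5+1 = 2 carry 1
  1+0+1 = 2
  1+1 = 2

0o222340670271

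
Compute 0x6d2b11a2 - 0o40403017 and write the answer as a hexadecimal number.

0x6ca90b93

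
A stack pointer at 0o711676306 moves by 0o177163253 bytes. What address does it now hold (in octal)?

0o1111061561

Add column by column in base 8, right to left:
  6+3 = 1 carry 1
  0+5+1 = 6
  3+2 = 5
  6+3 = 1 carry 1
  7+6+1 = 6 carry 1
  6+1+1 = 0 carry 1
  1+7+1 = 1 carry 1
  1+7+1 = 1 carry 1
  7+1+1 = 1 carry 1
  final carry 1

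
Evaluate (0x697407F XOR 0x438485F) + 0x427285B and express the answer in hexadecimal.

0x6D6307B

First 0x697407F XOR 0x438485F = 0x2AF0820.
Add column by column in base 16, right to left:
  0+B = B
  2+5 = 7
  8+8 = 0 carry 1
  0+2+1 = 3
  F+7 = 6 carry 1
  A+2+1 = D
  2+4 = 6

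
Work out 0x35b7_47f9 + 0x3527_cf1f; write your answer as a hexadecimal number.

Add column by column in base 16, right to left:
  9+f = 8 carry 1
  f+1+1 = 1 carry 1
  7+f+1 = 7 carry 1
  4+c+1 = 1 carry 1
  7+7+1 = f
  b+2 = d
  5+5 = a
  3+3 = 6

0x6adf1718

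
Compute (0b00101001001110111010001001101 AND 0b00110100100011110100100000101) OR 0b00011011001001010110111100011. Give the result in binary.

0b00101001001110111010001001101 AND 0b00110100100011110100100000101 = 0b00100000000010110000000000101.
Then OR with 0b00011011001001010110111100011.

0b111011001011110110111100111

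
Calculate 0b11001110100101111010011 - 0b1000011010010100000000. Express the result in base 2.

0b10001011010011011010011

Subtract column by column in base 2:
  1-0 → 1
  1-0 → 1
  0-0 → 0
  0-0 → 0
  1-0 → 1
  0-0 → 0
  1-0 → 1
  1-0 → 1
  1-1 → 0
  1-0 → 1
  0-1 → 1 (borrow)
  1-0-1 → 0
  0-0 → 0
  0-1 → 1 (borrow)
  1-0-1 → 0
  0-1 → 1 (borrow)
  1-1-1 → 1 (borrow)
  1-0-1 → 0
  1-0 → 1
  0-0 → 0
  0-0 → 0
  1-1 → 0
  1-0 → 1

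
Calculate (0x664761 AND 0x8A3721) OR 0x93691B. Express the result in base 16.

0x936F3B

0x664761 AND 0x8A3721 = 0x020721.
Then OR with 0x93691B.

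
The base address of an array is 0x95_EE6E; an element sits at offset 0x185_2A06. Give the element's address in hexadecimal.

Add column by column in base 16, right to left:
  E+6 = 4 carry 1
  6+0+1 = 7
  E+A = 8 carry 1
  E+2+1 = 1 carry 1
  5+5+1 = B
  9+8 = 1 carry 1
  0+1+1 = 2

0x21B1874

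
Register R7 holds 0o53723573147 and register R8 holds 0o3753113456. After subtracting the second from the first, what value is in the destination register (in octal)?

0o47750457471

Subtract column by column in base 8:
  7-6 → 1
  4-5 → 7 (borrow)
  1-4-1 → 4 (borrow)
  3-3-1 → 7 (borrow)
  7-1-1 → 5
  5-1 → 4
  3-3 → 0
  2-5 → 5 (borrow)
  7-7-1 → 7 (borrow)
  3-3-1 → 7 (borrow)
  5-0-1 → 4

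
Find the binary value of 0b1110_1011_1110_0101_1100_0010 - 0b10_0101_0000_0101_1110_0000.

0b110001101101111111100010

Subtract column by column in base 2:
  0-0 → 0
  1-0 → 1
  0-0 → 0
  0-0 → 0
  0-0 → 0
  0-1 → 1 (borrow)
  1-1-1 → 1 (borrow)
  1-1-1 → 1 (borrow)
  1-1-1 → 1 (borrow)
  0-0-1 → 1 (borrow)
  1-1-1 → 1 (borrow)
  0-0-1 → 1 (borrow)
  0-0-1 → 1 (borrow)
  1-0-1 → 0
  1-0 → 1
  1-0 → 1
  1-1 → 0
  1-0 → 1
  0-1 → 1 (borrow)
  1-0-1 → 0
  0-0 → 0
  1-1 → 0
  1-0 → 1
  1-0 → 1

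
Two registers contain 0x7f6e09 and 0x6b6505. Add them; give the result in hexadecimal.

0xead30e

Add column by column in base 16, right to left:
  9+5 = e
  0+0 = 0
  e+5 = 3 carry 1
  6+6+1 = d
  f+b = a carry 1
  7+6+1 = e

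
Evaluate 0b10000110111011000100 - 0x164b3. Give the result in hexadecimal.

0b10000110111011000100 = 0x86ec4 in hexadecimal.
Subtract column by column in base 16:
  4-3 → 1
  c-b → 1
  e-4 → a
  6-6 → 0
  8-1 → 7

0x70a11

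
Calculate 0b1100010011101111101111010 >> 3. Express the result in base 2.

Right shift by 3: drop the 3 least-significant bits.

0b1100010011101111101111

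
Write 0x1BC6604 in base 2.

Expand each hex digit to 4 bits: 1=0001 B=1011 C=1100 6=0110 6=0110 0=0000 4=0100.

0b1101111000110011000000100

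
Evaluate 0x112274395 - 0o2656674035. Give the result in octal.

0o37332745570

0x112274395 = 0o42211641625 in octal.
Subtract column by column in base 8:
  5-5 → 0
  2-3 → 7 (borrow)
  6-0-1 → 5
  1-4 → 5 (borrow)
  4-7-1 → 4 (borrow)
  6-6-1 → 7 (borrow)
  1-6-1 → 2 (borrow)
  1-5-1 → 3 (borrow)
  2-6-1 → 3 (borrow)
  2-2-1 → 7 (borrow)
  4-0-1 → 3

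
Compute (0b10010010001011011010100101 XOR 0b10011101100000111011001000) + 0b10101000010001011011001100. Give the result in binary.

First 0b10010010001011011010100101 XOR 0b10011101100000111011001000 = 0b00001111101011100001101101.
Add column by column in base 2, right to left:
  1+0 = 1
  0+0 = 0
  1+1 = 0 carry 1
  1+1+1 = 1 carry 1
  0+0+1 = 1
  1+0 = 1
  1+1 = 0 carry 1
  0+1+1 = 0 carry 1
  0+0+1 = 1
  0+1 = 1
  0+1 = 1
  1+0 = 1
  1+1 = 0 carry 1
  1+0+1 = 0 carry 1
  0+0+1 = 1
  1+0 = 1
  0+1 = 1
  1+0 = 1
  1+0 = 1
  1+0 = 1
  1+0 = 1
  1+1 = 0 carry 1
  0+0+1 = 1
  0+1 = 1
  0+0 = 0
  0+1 = 1

0b10110111111100111100111001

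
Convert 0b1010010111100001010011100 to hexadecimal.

0x14BC29C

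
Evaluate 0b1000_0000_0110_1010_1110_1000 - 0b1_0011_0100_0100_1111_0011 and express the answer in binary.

0b11011010010010111110101

Subtract column by column in base 2:
  0-1 → 1 (borrow)
  0-1-1 → 0 (borrow)
  0-0-1 → 1 (borrow)
  1-0-1 → 0
  0-1 → 1 (borrow)
  1-1-1 → 1 (borrow)
  1-1-1 → 1 (borrow)
  1-1-1 → 1 (borrow)
  0-0-1 → 1 (borrow)
  1-0-1 → 0
  0-1 → 1 (borrow)
  1-0-1 → 0
  0-0 → 0
  1-0 → 1
  1-1 → 0
  0-0 → 0
  0-1 → 1 (borrow)
  0-1-1 → 0 (borrow)
  0-0-1 → 1 (borrow)
  0-0-1 → 1 (borrow)
  0-1-1 → 0 (borrow)
  0-0-1 → 1 (borrow)
  0-0-1 → 1 (borrow)
  1-0-1 → 0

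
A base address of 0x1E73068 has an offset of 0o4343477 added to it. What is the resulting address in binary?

0x1E73068 = 0b1111001110011000001101000 in binary.
0o4343477 = 0b100011100011100111111 in binary.
Add column by column in base 2, right to left:
  0+1 = 1
  0+1 = 1
  0+1 = 1
  1+1 = 0 carry 1
  0+1+1 = 0 carry 1
  1+1+1 = 1 carry 1
  1+0+1 = 0 carry 1
  0+0+1 = 1
  0+1 = 1
  0+1 = 1
  0+1 = 1
  0+0 = 0
  1+0 = 1
  1+0 = 1
  0+1 = 1
  0+1 = 1
  1+1 = 0 carry 1
  1+0+1 = 0 carry 1
  1+0+1 = 0 carry 1
  0+0+1 = 1
  0+1 = 1
  1+0 = 1
  1+0 = 1
  1+0 = 1
  1+0 = 1

0b1111110001111011110100111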